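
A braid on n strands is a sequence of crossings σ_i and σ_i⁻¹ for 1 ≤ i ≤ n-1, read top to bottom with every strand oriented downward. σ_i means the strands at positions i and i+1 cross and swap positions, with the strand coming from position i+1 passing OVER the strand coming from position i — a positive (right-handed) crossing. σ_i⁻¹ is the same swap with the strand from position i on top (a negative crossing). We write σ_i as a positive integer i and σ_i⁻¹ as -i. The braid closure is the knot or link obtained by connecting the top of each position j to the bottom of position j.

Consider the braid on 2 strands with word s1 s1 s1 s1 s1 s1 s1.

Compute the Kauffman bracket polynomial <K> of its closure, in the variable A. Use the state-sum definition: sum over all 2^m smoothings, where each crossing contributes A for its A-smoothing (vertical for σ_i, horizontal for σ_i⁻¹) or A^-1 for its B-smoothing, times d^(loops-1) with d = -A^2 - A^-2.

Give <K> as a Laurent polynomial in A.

Braid: s1 s1 s1 s1 s1 s1 s1 on 2 strands, 7 crossings.
Writhe w = (#positive) - (#negative) = 7 - 0 = 7.
Computing the Kauffman bracket via state sum. There are 2^7 = 128 states.
Smooth each crossing (0=||, 1=⌣⌢); contribution A^(Σ sign_k(1-2s_k)) * d^(L-1).
Tabulate the states by total A-exponent and number of loops L (A-exp: L × count):
  A^7: L=2 ×1
  A^5: L=1 ×7
  A^3: L=2 ×21
  A^1: L=3 ×35
  A^-1: L=4 ×35
  A^-3: L=5 ×21
  A^-5: L=6 ×7
  A^-7: L=7 ×1
Each group contributes A^e * Σ count * d^(L-1):
Powers of d = -A^2 - A^-2: d^2 = A^4 + 2 + A^-4; d^3 = -A^6 - 3*A^2 - 3*A^-2 - A^-6; d^4 = A^8 + 4*A^4 + 6 + 4*A^-4 + A^-8; d^5 = -A^10 - 5*A^6 - 10*A^2 - 10*A^-2 - 5*A^-6 - A^-10; d^6 = A^12 + 6*A^8 + 15*A^4 + 20 + 15*A^-4 + 6*A^-8 + A^-12.
  A^7 * (d) = -A^9 - A^5
  A^5 * (7) = 7*A^5
  A^3 * (21*d) = -21*A^5 - 21*A
  A^1 * (35*d^2) = 35*A^5 + 70*A + 35*A^-3
  A^-1 * (35*d^3) = -35*A^5 - 105*A - 105*A^-3 - 35*A^-7
  A^-3 * (21*d^4) = 21*A^5 + 84*A + 126*A^-3 + 84*A^-7 + 21*A^-11
  A^-5 * (7*d^5) = -7*A^5 - 35*A - 70*A^-3 - 70*A^-7 - 35*A^-11 - 7*A^-15
  A^-7 * (d^6) = A^5 + 6*A + 15*A^-3 + 20*A^-7 + 15*A^-11 + 6*A^-15 + A^-19
Summing the groups: <K> = -A^9 - A + A^-3 - A^-7 + A^-11 - A^-15 + A^-19

Answer: -A^9 - A + A^-3 - A^-7 + A^-11 - A^-15 + A^-19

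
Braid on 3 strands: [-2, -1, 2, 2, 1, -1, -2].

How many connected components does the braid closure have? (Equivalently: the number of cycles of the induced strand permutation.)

2

Derivation:
Track the strand permutation on 3 strands, starting from identity.
  step 1: s2^-1 swaps positions 2,3 -> [1 3 2]
  step 2: s1^-1 swaps positions 1,2 -> [3 1 2]
  step 3: s2 swaps positions 2,3 -> [3 2 1]
  step 4: s2 swaps positions 2,3 -> [3 1 2]
  step 5: s1 swaps positions 1,2 -> [1 3 2]
  step 6: s1^-1 swaps positions 1,2 -> [3 1 2]
  step 7: s2^-1 swaps positions 2,3 -> [3 2 1]
Final permutation (position -> original strand): [3 2 1]
Closure components = cycle count of this permutation = 2.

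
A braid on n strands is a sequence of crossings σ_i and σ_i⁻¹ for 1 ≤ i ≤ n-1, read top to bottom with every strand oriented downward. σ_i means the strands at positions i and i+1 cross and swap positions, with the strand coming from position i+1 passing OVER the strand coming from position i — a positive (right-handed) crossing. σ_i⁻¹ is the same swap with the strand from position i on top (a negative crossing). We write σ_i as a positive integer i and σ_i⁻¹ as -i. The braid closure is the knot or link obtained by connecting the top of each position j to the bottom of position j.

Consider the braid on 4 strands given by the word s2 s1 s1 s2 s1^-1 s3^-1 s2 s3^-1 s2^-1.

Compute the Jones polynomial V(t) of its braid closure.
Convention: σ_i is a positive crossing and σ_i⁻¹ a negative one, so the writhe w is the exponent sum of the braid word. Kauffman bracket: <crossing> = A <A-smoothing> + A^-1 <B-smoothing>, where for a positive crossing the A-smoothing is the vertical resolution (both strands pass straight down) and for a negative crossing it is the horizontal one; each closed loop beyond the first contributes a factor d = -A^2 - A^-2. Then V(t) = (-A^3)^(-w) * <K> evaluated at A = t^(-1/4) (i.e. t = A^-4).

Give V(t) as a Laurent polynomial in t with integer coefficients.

The presented braid s2 s1 s1 s2 s1^-1 s3^-1 s2 s3^-1 s2^-1 on 4 strands reduces by inverse Markov moves (closure unchanged at each step):
  Deconjugate: the word is γ·β·γ⁻¹ with γ = s2 (prefix) and γ⁻¹ = s2^-1 (suffix); strip both.
Reduced to β = s1 s1 s2 s1^-1 s3^-1 s2 s3^-1 on 4 strands, 7 crossings.
Compute on β:
Braid: s1 s1 s2 s1^-1 s3^-1 s2 s3^-1 on 4 strands, 7 crossings.
Writhe w = (#positive) - (#negative) = 4 - 3 = 1.
State-sum expansion of <K>. There are 2^7 = 128 states.
For each crossing: s=0 is the vertical smoothing, s=1 horizontal. Crossing k contributes A^(sign_k * (1 - 2*s_k)); loop factor d = -A^2 - A^-2.
Tabulate the states by total A-exponent and number of loops L (A-exp: L × count):
  A^7: L=3 ×1
  A^5: L=2 ×4, L=4 ×3
  A^3: L=1 ×5, L=3 ×15, L=5 ×1
  A^1: L=2 ×27, L=4 ×8
  A^-1: L=1 ×14, L=3 ×20, L=5 ×1
  A^-3: L=2 ×17, L=4 ×4
  A^-5: L=3 ×7
  A^-7: L=4 ×1
Each group contributes A^e * Σ count * d^(L-1):
Powers of d = -A^2 - A^-2: d^2 = A^4 + 2 + A^-4; d^3 = -A^6 - 3*A^2 - 3*A^-2 - A^-6; d^4 = A^8 + 4*A^4 + 6 + 4*A^-4 + A^-8.
  A^7 * (d^2) = A^11 + 2*A^7 + A^3
  A^5 * (4*d + 3*d^3) = -3*A^11 - 13*A^7 - 13*A^3 - 3*A^-1
  A^3 * (5 + 15*d^2 + d^4) = A^11 + 19*A^7 + 41*A^3 + 19*A^-1 + A^-5
  A^1 * (27*d + 8*d^3) = -8*A^7 - 51*A^3 - 51*A^-1 - 8*A^-5
  A^-1 * (14 + 20*d^2 + d^4) = A^7 + 24*A^3 + 60*A^-1 + 24*A^-5 + A^-9
  A^-3 * (17*d + 4*d^3) = -4*A^3 - 29*A^-1 - 29*A^-5 - 4*A^-9
  A^-5 * (7*d^2) = 7*A^-1 + 14*A^-5 + 7*A^-9
  A^-7 * (d^3) = -A^-1 - 3*A^-5 - 3*A^-9 - A^-13
Summing the groups: <K> = -A^11 + A^7 - 2*A^3 + 2*A^-1 - A^-5 + A^-9 - A^-13
Normalise by the writhe: (-A^3)^(-w) = (-A^3)^(-1) = -A^-3, so f(A) = -A^-3 * <K> = A^8 - A^4 + 2 - 2*A^-4 + A^-8 - A^-12 + A^-16.
Substitute A = t^(-1/4), i.e. A^e → t^(-e/4): V(t) = t^4 - t^3 + t^2 - 2*t + 2 - t^-1 + t^-2

Answer: t^4 - t^3 + t^2 - 2*t + 2 - t^-1 + t^-2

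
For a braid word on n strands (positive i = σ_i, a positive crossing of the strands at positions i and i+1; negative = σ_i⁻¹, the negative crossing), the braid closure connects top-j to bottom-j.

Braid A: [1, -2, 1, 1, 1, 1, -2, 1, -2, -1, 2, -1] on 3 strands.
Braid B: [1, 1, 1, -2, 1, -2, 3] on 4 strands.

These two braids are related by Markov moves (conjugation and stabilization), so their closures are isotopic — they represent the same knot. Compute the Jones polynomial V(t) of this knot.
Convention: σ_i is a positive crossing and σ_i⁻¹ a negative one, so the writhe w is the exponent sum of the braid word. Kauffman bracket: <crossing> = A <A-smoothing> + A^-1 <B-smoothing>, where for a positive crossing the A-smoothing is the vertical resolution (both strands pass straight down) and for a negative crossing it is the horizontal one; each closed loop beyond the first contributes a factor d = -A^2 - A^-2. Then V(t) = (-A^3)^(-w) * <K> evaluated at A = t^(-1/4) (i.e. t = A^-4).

Markov-equivalent braids have isotopic closures, hence identical knot invariants. Strip the Markov moves from each word to reach a common short braid β, then compute V(t) once on β.
Braid A: s1 s2^-1 s1 s1 s1 s1 s2^-1 s1 s2^-1 s1^-1 s2 s1^-1 on 3 strands reduces by inverse Markov moves (closure unchanged at each step):
  Deconjugate: the word is γ·β·γ⁻¹ with γ = s1 (prefix) and γ⁻¹ = s1^-1 (suffix); strip both.
  Deconjugate: the word is γ·β·γ⁻¹ with γ = s2^-1 s1 (prefix) and γ⁻¹ = s1^-1 s2 (suffix); strip both.
Reduced to β = s1 s1 s1 s2^-1 s1 s2^-1 on 3 strands, 6 crossings.
Braid B: s1 s1 s1 s2^-1 s1 s2^-1 s3 on 4 strands reduces by inverse Markov moves (closure unchanged at each step):
  Destabilize: the word has the form β·s3 where s3 occurs only as the final letter (β ∈ B_3); drop it and the last strand → 3 strands.
Reduced to β = s1 s1 s1 s2^-1 s1 s2^-1 on 3 strands, 6 crossings.
Both give the same β = s1 s1 s1 s2^-1 s1 s2^-1 on 3 strands, so one state sum suffices:
Braid: s1 s1 s1 s2^-1 s1 s2^-1 on 3 strands, 6 crossings.
Writhe w = (#positive) - (#negative) = 4 - 2 = 2.
Computing the Kauffman bracket via state sum. There are 2^6 = 64 states.
Each crossing splits two ways (0=vertical, 1=horizontal). The state's weight is A^(#A-smoothings - #B-smoothings) * d^(loops - 1).
Tabulate the states by total A-exponent and number of loops L (A-exp: L × count):
  A^6: L=3 ×1
  A^4: L=2 ×6
  A^2: L=1 ×11, L=3 ×4
  A^0: L=2 ×19, L=4 ×1
  A^-2: L=3 ×15
  A^-4: L=4 ×6
  A^-6: L=5 ×1
Each group contributes A^e * Σ count * d^(L-1):
Powers of d = -A^2 - A^-2: d^2 = A^4 + 2 + A^-4; d^3 = -A^6 - 3*A^2 - 3*A^-2 - A^-6; d^4 = A^8 + 4*A^4 + 6 + 4*A^-4 + A^-8.
  A^6 * (d^2) = A^10 + 2*A^6 + A^2
  A^4 * (6*d) = -6*A^6 - 6*A^2
  A^2 * (11 + 4*d^2) = 4*A^6 + 19*A^2 + 4*A^-2
  A^0 * (19*d + d^3) = -A^6 - 22*A^2 - 22*A^-2 - A^-6
  A^-2 * (15*d^2) = 15*A^2 + 30*A^-2 + 15*A^-6
  A^-4 * (6*d^3) = -6*A^2 - 18*A^-2 - 18*A^-6 - 6*A^-10
  A^-6 * (d^4) = A^2 + 4*A^-2 + 6*A^-6 + 4*A^-10 + A^-14
Summing the groups: <K> = A^10 - A^6 + 2*A^2 - 2*A^-2 + 2*A^-6 - 2*A^-10 + A^-14
Normalise by the writhe: (-A^3)^(-w) = (-A^3)^(-2) = A^-6, so f(A) = A^-6 * <K> = A^4 - 1 + 2*A^-4 - 2*A^-8 + 2*A^-12 - 2*A^-16 + A^-20.
Substitute A = t^(-1/4), i.e. A^e → t^(-e/4): V(t) = t^5 - 2*t^4 + 2*t^3 - 2*t^2 + 2*t - 1 + t^-1

Answer: t^5 - 2*t^4 + 2*t^3 - 2*t^2 + 2*t - 1 + t^-1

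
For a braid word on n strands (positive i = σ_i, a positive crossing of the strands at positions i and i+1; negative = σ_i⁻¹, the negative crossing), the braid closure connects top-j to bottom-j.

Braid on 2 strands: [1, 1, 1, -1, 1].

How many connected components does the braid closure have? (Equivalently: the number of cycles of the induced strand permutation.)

1

Derivation:
Track the strand permutation on 2 strands, starting from identity.
  step 1: s1 swaps positions 1,2 -> [2 1]
  step 2: s1 swaps positions 1,2 -> [1 2]
  step 3: s1 swaps positions 1,2 -> [2 1]
  step 4: s1^-1 swaps positions 1,2 -> [1 2]
  step 5: s1 swaps positions 1,2 -> [2 1]
Final permutation (position -> original strand): [2 1]
Closure components = cycle count of this permutation = 1.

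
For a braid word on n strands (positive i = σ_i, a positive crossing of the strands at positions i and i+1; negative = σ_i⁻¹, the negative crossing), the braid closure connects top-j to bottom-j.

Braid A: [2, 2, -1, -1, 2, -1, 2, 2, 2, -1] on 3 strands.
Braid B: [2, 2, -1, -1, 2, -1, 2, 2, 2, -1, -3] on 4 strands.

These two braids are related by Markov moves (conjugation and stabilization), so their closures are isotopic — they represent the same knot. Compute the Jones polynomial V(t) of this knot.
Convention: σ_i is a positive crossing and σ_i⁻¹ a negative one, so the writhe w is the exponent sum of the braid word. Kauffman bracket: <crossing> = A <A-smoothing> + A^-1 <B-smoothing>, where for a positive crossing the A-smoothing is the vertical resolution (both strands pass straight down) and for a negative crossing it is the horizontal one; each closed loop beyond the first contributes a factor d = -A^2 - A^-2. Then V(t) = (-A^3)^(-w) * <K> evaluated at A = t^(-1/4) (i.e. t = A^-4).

Markov-equivalent braids have isotopic closures, hence identical knot invariants. Strip the Markov moves from each word to reach a common short braid β, then compute V(t) once on β.
Braid A: s2 s2 s1^-1 s1^-1 s2 s1^-1 s2 s2 s2 s1^-1 on 3 strands has no conjugating prefix/suffix or stabilization to strip; take β = s2 s2 s1^-1 s1^-1 s2 s1^-1 s2 s2 s2 s1^-1.
Braid B: s2 s2 s1^-1 s1^-1 s2 s1^-1 s2 s2 s2 s1^-1 s3^-1 on 4 strands reduces by inverse Markov moves (closure unchanged at each step):
  Destabilize: the word has the form β·s3^-1 where s3^-1 occurs only as the final letter (β ∈ B_3); drop it and the last strand → 3 strands.
Reduced to β = s2 s2 s1^-1 s1^-1 s2 s1^-1 s2 s2 s2 s1^-1 on 3 strands, 10 crossings.
Both give the same β = s2 s2 s1^-1 s1^-1 s2 s1^-1 s2 s2 s2 s1^-1 on 3 strands, so one state sum suffices:
Braid: s2 s2 s1^-1 s1^-1 s2 s1^-1 s2 s2 s2 s1^-1 on 3 strands, 10 crossings.
Writhe w = (#positive) - (#negative) = 6 - 4 = 2.
State-sum expansion of <K>. There are 2^10 = 1024 states.
Each crossing splits two ways (0=vertical, 1=horizontal). The state's weight is A^(#A-smoothings - #B-smoothings) * d^(loops - 1).
Tabulate the states by total A-exponent and number of loops L (A-exp: L × count):
  A^10: L=5 ×1
  A^8: L=4 ×10
  A^6: L=3 ×41, L=5 ×4
  A^4: L=2 ×81, L=4 ×38, L=6 ×1
  A^2: L=1 ×71, L=3 ×117, L=5 ×22
  A^0: L=2 ×154, L=4 ×91, L=6 ×7
  A^-2: L=3 ×168, L=5 ×41, L=7 ×1
  A^-4: L=4 ×110, L=6 ×10
  A^-6: L=5 ×44, L=7 ×1
  A^-8: L=6 ×10
  A^-10: L=7 ×1
Each group contributes A^e * Σ count * d^(L-1):
Powers of d = -A^2 - A^-2: d^2 = A^4 + 2 + A^-4; d^3 = -A^6 - 3*A^2 - 3*A^-2 - A^-6; d^4 = A^8 + 4*A^4 + 6 + 4*A^-4 + A^-8; d^5 = -A^10 - 5*A^6 - 10*A^2 - 10*A^-2 - 5*A^-6 - A^-10; d^6 = A^12 + 6*A^8 + 15*A^4 + 20 + 15*A^-4 + 6*A^-8 + A^-12.
  A^10 * (d^4) = A^18 + 4*A^14 + 6*A^10 + 4*A^6 + A^2
  A^8 * (10*d^3) = -10*A^14 - 30*A^10 - 30*A^6 - 10*A^2
  A^6 * (41*d^2 + 4*d^4) = 4*A^14 + 57*A^10 + 106*A^6 + 57*A^2 + 4*A^-2
  A^4 * (81*d + 38*d^3 + d^5) = -A^14 - 43*A^10 - 205*A^6 - 205*A^2 - 43*A^-2 - A^-6
  A^2 * (71 + 117*d^2 + 22*d^4) = 22*A^10 + 205*A^6 + 437*A^2 + 205*A^-2 + 22*A^-6
  A^0 * (154*d + 91*d^3 + 7*d^5) = -7*A^10 - 126*A^6 - 497*A^2 - 497*A^-2 - 126*A^-6 - 7*A^-10
  A^-2 * (168*d^2 + 41*d^4 + d^6) = A^10 + 47*A^6 + 347*A^2 + 602*A^-2 + 347*A^-6 + 47*A^-10 + A^-14
  A^-4 * (110*d^3 + 10*d^5) = -10*A^6 - 160*A^2 - 430*A^-2 - 430*A^-6 - 160*A^-10 - 10*A^-14
  A^-6 * (44*d^4 + d^6) = A^6 + 50*A^2 + 191*A^-2 + 284*A^-6 + 191*A^-10 + 50*A^-14 + A^-18
  A^-8 * (10*d^5) = -10*A^2 - 50*A^-2 - 100*A^-6 - 100*A^-10 - 50*A^-14 - 10*A^-18
  A^-10 * (d^6) = A^2 + 6*A^-2 + 15*A^-6 + 20*A^-10 + 15*A^-14 + 6*A^-18 + A^-22
Summing the groups: <K> = A^18 - 3*A^14 + 6*A^10 - 8*A^6 + 11*A^2 - 12*A^-2 + 11*A^-6 - 9*A^-10 + 6*A^-14 - 3*A^-18 + A^-22
Normalise by the writhe: (-A^3)^(-w) = (-A^3)^(-2) = A^-6, so f(A) = A^-6 * <K> = A^12 - 3*A^8 + 6*A^4 - 8 + 11*A^-4 - 12*A^-8 + 11*A^-12 - 9*A^-16 + 6*A^-20 - 3*A^-24 + A^-28.
Substitute A = t^(-1/4), i.e. A^e → t^(-e/4): V(t) = t^7 - 3*t^6 + 6*t^5 - 9*t^4 + 11*t^3 - 12*t^2 + 11*t - 8 + 6*t^-1 - 3*t^-2 + t^-3

Answer: t^7 - 3*t^6 + 6*t^5 - 9*t^4 + 11*t^3 - 12*t^2 + 11*t - 8 + 6*t^-1 - 3*t^-2 + t^-3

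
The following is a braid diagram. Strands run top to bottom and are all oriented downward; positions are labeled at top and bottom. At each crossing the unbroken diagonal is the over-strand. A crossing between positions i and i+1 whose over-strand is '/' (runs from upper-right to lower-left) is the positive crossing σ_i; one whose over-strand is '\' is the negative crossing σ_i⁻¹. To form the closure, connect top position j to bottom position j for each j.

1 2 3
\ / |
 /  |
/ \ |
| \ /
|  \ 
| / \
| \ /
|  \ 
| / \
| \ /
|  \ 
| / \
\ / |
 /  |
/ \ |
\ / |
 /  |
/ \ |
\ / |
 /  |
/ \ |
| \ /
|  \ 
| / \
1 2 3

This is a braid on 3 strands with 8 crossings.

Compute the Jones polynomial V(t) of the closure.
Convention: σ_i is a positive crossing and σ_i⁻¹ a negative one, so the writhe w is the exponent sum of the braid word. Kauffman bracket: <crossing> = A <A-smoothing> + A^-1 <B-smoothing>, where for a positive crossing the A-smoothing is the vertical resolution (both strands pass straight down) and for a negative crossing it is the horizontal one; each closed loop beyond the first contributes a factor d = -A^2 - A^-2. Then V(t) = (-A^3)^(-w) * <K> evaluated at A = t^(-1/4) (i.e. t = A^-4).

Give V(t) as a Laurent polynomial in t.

Reading the diagram top to bottom ('/'-over between positions i,i+1 = s_i, '\'-over = s_i^-1): braid word = s1 s2^-1 s2^-1 s2^-1 s1 s1 s1 s2^-1.
Braid: s1 s2^-1 s2^-1 s2^-1 s1 s1 s1 s2^-1 on 3 strands, 8 crossings.
Writhe w = (#positive) - (#negative) = 4 - 4 = 0.
Computing the Kauffman bracket via state sum. There are 2^8 = 256 states.
For each crossing: s=0 is the vertical smoothing, s=1 horizontal. Crossing k contributes A^(sign_k * (1 - 2*s_k)); loop factor d = -A^2 - A^-2.
Tabulate the states by total A-exponent and number of loops L (A-exp: L × count):
  A^8: L=5 ×1
  A^6: L=4 ×8
  A^4: L=3 ×25, L=5 ×3
  A^2: L=2 ×37, L=4 ×18, L=6 ×1
  A^0: L=1 ×25, L=3 ×37, L=5 ×8
  A^-2: L=2 ×37, L=4 ×18, L=6 ×1
  A^-4: L=3 ×25, L=5 ×3
  A^-6: L=4 ×8
  A^-8: L=5 ×1
Each group contributes A^e * Σ count * d^(L-1):
Powers of d = -A^2 - A^-2: d^2 = A^4 + 2 + A^-4; d^3 = -A^6 - 3*A^2 - 3*A^-2 - A^-6; d^4 = A^8 + 4*A^4 + 6 + 4*A^-4 + A^-8; d^5 = -A^10 - 5*A^6 - 10*A^2 - 10*A^-2 - 5*A^-6 - A^-10.
  A^8 * (d^4) = A^16 + 4*A^12 + 6*A^8 + 4*A^4 + 1
  A^6 * (8*d^3) = -8*A^12 - 24*A^8 - 24*A^4 - 8
  A^4 * (25*d^2 + 3*d^4) = 3*A^12 + 37*A^8 + 68*A^4 + 37 + 3*A^-4
  A^2 * (37*d + 18*d^3 + d^5) = -A^12 - 23*A^8 - 101*A^4 - 101 - 23*A^-4 - A^-8
  A^0 * (25 + 37*d^2 + 8*d^4) = 8*A^8 + 69*A^4 + 147 + 69*A^-4 + 8*A^-8
  A^-2 * (37*d + 18*d^3 + d^5) = -A^8 - 23*A^4 - 101 - 101*A^-4 - 23*A^-8 - A^-12
  A^-4 * (25*d^2 + 3*d^4) = 3*A^4 + 37 + 68*A^-4 + 37*A^-8 + 3*A^-12
  A^-6 * (8*d^3) = -8 - 24*A^-4 - 24*A^-8 - 8*A^-12
  A^-8 * (d^4) = 1 + 4*A^-4 + 6*A^-8 + 4*A^-12 + A^-16
Summing the groups: <K> = A^16 - 2*A^12 + 3*A^8 - 4*A^4 + 5 - 4*A^-4 + 3*A^-8 - 2*A^-12 + A^-16
Normalise by the writhe: (-A^3)^(-w) = (-A^3)^(0) = 1, so f(A) = 1 * <K> = A^16 - 2*A^12 + 3*A^8 - 4*A^4 + 5 - 4*A^-4 + 3*A^-8 - 2*A^-12 + A^-16.
Substitute A = t^(-1/4), i.e. A^e → t^(-e/4): V(t) = t^4 - 2*t^3 + 3*t^2 - 4*t + 5 - 4*t^-1 + 3*t^-2 - 2*t^-3 + t^-4

Answer: t^4 - 2*t^3 + 3*t^2 - 4*t + 5 - 4*t^-1 + 3*t^-2 - 2*t^-3 + t^-4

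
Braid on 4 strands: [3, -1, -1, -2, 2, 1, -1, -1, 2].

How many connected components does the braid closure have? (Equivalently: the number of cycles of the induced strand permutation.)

1

Derivation:
Track the strand permutation on 4 strands, starting from identity.
  step 1: s3 swaps positions 3,4 -> [1 2 4 3]
  step 2: s1^-1 swaps positions 1,2 -> [2 1 4 3]
  step 3: s1^-1 swaps positions 1,2 -> [1 2 4 3]
  step 4: s2^-1 swaps positions 2,3 -> [1 4 2 3]
  step 5: s2 swaps positions 2,3 -> [1 2 4 3]
  step 6: s1 swaps positions 1,2 -> [2 1 4 3]
  step 7: s1^-1 swaps positions 1,2 -> [1 2 4 3]
  step 8: s1^-1 swaps positions 1,2 -> [2 1 4 3]
  step 9: s2 swaps positions 2,3 -> [2 4 1 3]
Final permutation (position -> original strand): [2 4 1 3]
Closure components = cycle count of this permutation = 1.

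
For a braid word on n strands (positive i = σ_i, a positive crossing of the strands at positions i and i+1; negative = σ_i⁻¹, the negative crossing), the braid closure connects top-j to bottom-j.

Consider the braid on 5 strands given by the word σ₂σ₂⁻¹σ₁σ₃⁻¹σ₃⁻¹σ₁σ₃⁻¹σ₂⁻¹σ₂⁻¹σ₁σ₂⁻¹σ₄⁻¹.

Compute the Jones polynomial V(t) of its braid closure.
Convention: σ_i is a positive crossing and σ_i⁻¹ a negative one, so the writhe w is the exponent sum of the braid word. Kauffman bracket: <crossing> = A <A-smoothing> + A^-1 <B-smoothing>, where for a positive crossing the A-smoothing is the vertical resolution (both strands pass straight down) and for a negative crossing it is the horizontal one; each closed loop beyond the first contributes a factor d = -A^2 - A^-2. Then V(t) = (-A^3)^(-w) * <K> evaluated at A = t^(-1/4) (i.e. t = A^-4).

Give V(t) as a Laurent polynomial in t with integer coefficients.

-t^2 + 2*t - 3 + 6*t^-1 - 6*t^-2 + 7*t^-3 - 6*t^-4 + 4*t^-5 - 3*t^-6 + t^-7

Derivation:
The presented braid s2 s2^-1 s1 s3^-1 s3^-1 s1 s3^-1 s2^-1 s2^-1 s1 s2^-1 s4^-1 on 5 strands reduces by inverse Markov moves (closure unchanged at each step):
  Destabilize: the word has the form β·s4^-1 where s4^-1 occurs only as the final letter (β ∈ B_4); drop it and the last strand → 4 strands.
  Deconjugate: the word is γ·β·γ⁻¹ with γ = s2 (prefix) and γ⁻¹ = s2^-1 (suffix); strip both.
Reduced to β = s2^-1 s1 s3^-1 s3^-1 s1 s3^-1 s2^-1 s2^-1 s1 on 4 strands, 9 crossings.
Compute on β:
Braid: s2^-1 s1 s3^-1 s3^-1 s1 s3^-1 s2^-1 s2^-1 s1 on 4 strands, 9 crossings.
Writhe w = (#positive) - (#negative) = 3 - 6 = -3.
Enumerate smoothing states for the bracket polynomial. There are 2^9 = 512 states.
Smooth each crossing (0=||, 1=⌣⌢); contribution A^(Σ sign_k(1-2s_k)) * d^(L-1).
Tabulate the states by total A-exponent and number of loops L (A-exp: L × count):
  A^9: L=6 ×1
  A^7: L=5 ×9
  A^5: L=4 ×35, L=6 ×1
  A^3: L=3 ×73, L=5 ×11
  A^1: L=2 ×81, L=4 ×44, L=6 ×1
  A^-1: L=1 ×39, L=3 ×77, L=5 ×10
  A^-3: L=2 ×55, L=4 ×28, L=6 ×1
  A^-5: L=3 ×32, L=5 ×4
  A^-7: L=4 ×9
  A^-9: L=5 ×1
Each group contributes A^e * Σ count * d^(L-1):
Powers of d = -A^2 - A^-2: d^2 = A^4 + 2 + A^-4; d^3 = -A^6 - 3*A^2 - 3*A^-2 - A^-6; d^4 = A^8 + 4*A^4 + 6 + 4*A^-4 + A^-8; d^5 = -A^10 - 5*A^6 - 10*A^2 - 10*A^-2 - 5*A^-6 - A^-10.
  A^9 * (d^5) = -A^19 - 5*A^15 - 10*A^11 - 10*A^7 - 5*A^3 - A^-1
  A^7 * (9*d^4) = 9*A^15 + 36*A^11 + 54*A^7 + 36*A^3 + 9*A^-1
  A^5 * (35*d^3 + d^5) = -A^15 - 40*A^11 - 115*A^7 - 115*A^3 - 40*A^-1 - A^-5
  A^3 * (73*d^2 + 11*d^4) = 11*A^11 + 117*A^7 + 212*A^3 + 117*A^-1 + 11*A^-5
  A^1 * (81*d + 44*d^3 + d^5) = -A^11 - 49*A^7 - 223*A^3 - 223*A^-1 - 49*A^-5 - A^-9
  A^-1 * (39 + 77*d^2 + 10*d^4) = 10*A^7 + 117*A^3 + 253*A^-1 + 117*A^-5 + 10*A^-9
  A^-3 * (55*d + 28*d^3 + d^5) = -A^7 - 33*A^3 - 149*A^-1 - 149*A^-5 - 33*A^-9 - A^-13
  A^-5 * (32*d^2 + 4*d^4) = 4*A^3 + 48*A^-1 + 88*A^-5 + 48*A^-9 + 4*A^-13
  A^-7 * (9*d^3) = -9*A^-1 - 27*A^-5 - 27*A^-9 - 9*A^-13
  A^-9 * (d^4) = A^-1 + 4*A^-5 + 6*A^-9 + 4*A^-13 + A^-17
Summing the groups: <K> = -A^19 + 3*A^15 - 4*A^11 + 6*A^7 - 7*A^3 + 6*A^-1 - 6*A^-5 + 3*A^-9 - 2*A^-13 + A^-17
Normalise by the writhe: (-A^3)^(-w) = (-A^3)^(3) = -A^9, so f(A) = -A^9 * <K> = A^28 - 3*A^24 + 4*A^20 - 6*A^16 + 7*A^12 - 6*A^8 + 6*A^4 - 3 + 2*A^-4 - A^-8.
Substitute A = t^(-1/4), i.e. A^e → t^(-e/4): V(t) = -t^2 + 2*t - 3 + 6*t^-1 - 6*t^-2 + 7*t^-3 - 6*t^-4 + 4*t^-5 - 3*t^-6 + t^-7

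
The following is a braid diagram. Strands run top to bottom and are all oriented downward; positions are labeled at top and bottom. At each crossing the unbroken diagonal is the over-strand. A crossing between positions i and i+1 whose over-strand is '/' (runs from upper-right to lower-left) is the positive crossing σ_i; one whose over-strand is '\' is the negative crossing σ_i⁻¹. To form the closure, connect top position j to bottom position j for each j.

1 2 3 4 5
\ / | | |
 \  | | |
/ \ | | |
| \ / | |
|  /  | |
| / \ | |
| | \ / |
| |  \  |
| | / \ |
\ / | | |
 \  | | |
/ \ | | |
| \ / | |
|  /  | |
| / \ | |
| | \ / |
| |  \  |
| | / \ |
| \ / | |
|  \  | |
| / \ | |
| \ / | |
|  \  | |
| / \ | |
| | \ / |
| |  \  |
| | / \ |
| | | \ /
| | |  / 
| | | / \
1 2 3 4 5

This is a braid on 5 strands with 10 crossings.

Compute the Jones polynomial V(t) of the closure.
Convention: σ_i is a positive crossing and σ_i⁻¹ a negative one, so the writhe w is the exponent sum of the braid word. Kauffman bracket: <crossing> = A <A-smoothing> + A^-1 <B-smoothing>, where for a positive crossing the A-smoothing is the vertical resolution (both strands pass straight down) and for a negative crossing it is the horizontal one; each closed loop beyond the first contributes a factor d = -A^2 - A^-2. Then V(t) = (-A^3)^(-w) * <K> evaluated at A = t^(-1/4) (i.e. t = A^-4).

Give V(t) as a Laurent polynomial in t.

2*t^-1 - 3*t^-2 + 4*t^-3 - 4*t^-4 + 4*t^-5 - 3*t^-6 + 2*t^-7 - t^-8

Derivation:
Reading the diagram top to bottom ('/'-over between positions i,i+1 = s_i, '\'-over = s_i^-1): braid word = s1^-1 s2 s3^-1 s1^-1 s2 s3^-1 s2^-1 s2^-1 s3^-1 s4.
The presented braid s1^-1 s2 s3^-1 s1^-1 s2 s3^-1 s2^-1 s2^-1 s3^-1 s4 on 5 strands reduces by inverse Markov moves (closure unchanged at each step):
  Destabilize: the word has the form β·s4 where s4 occurs only as the final letter (β ∈ B_4); drop it and the last strand → 4 strands.
Reduced to β = s1^-1 s2 s3^-1 s1^-1 s2 s3^-1 s2^-1 s2^-1 s3^-1 on 4 strands, 9 crossings.
Compute on β:
Braid: s1^-1 s2 s3^-1 s1^-1 s2 s3^-1 s2^-1 s2^-1 s3^-1 on 4 strands, 9 crossings.
Writhe w = (#positive) - (#negative) = 2 - 7 = -5.
State-sum expansion of <K>. There are 2^9 = 512 states.
For each crossing: s=0 is the vertical smoothing, s=1 horizontal. Crossing k contributes A^(sign_k * (1 - 2*s_k)); loop factor d = -A^2 - A^-2.
Tabulate the states by total A-exponent and number of loops L (A-exp: L × count):
  A^9: L=5 ×1
  A^7: L=4 ×9
  A^5: L=3 ×33, L=5 ×3
  A^3: L=2 ×59, L=4 ×25
  A^1: L=1 ×42, L=3 ×80, L=5 ×4
  A^-1: L=2 ×93, L=4 ×33
  A^-3: L=1 ×19, L=3 ×58, L=5 ×7
  A^-5: L=2 ×19, L=4 ×16, L=6 ×1
  A^-7: L=3 ×7, L=5 ×2
  A^-9: L=4 ×1
Each group contributes A^e * Σ count * d^(L-1):
Powers of d = -A^2 - A^-2: d^2 = A^4 + 2 + A^-4; d^3 = -A^6 - 3*A^2 - 3*A^-2 - A^-6; d^4 = A^8 + 4*A^4 + 6 + 4*A^-4 + A^-8; d^5 = -A^10 - 5*A^6 - 10*A^2 - 10*A^-2 - 5*A^-6 - A^-10.
  A^9 * (d^4) = A^17 + 4*A^13 + 6*A^9 + 4*A^5 + A
  A^7 * (9*d^3) = -9*A^13 - 27*A^9 - 27*A^5 - 9*A
  A^5 * (33*d^2 + 3*d^4) = 3*A^13 + 45*A^9 + 84*A^5 + 45*A + 3*A^-3
  A^3 * (59*d + 25*d^3) = -25*A^9 - 134*A^5 - 134*A - 25*A^-3
  A^1 * (42 + 80*d^2 + 4*d^4) = 4*A^9 + 96*A^5 + 226*A + 96*A^-3 + 4*A^-7
  A^-1 * (93*d + 33*d^3) = -33*A^5 - 192*A - 192*A^-3 - 33*A^-7
  A^-3 * (19 + 58*d^2 + 7*d^4) = 7*A^5 + 86*A + 177*A^-3 + 86*A^-7 + 7*A^-11
  A^-5 * (19*d + 16*d^3 + d^5) = -A^5 - 21*A - 77*A^-3 - 77*A^-7 - 21*A^-11 - A^-15
  A^-7 * (7*d^2 + 2*d^4) = 2*A + 15*A^-3 + 26*A^-7 + 15*A^-11 + 2*A^-15
  A^-9 * (d^3) = -A^-3 - 3*A^-7 - 3*A^-11 - A^-15
Summing the groups: <K> = A^17 - 2*A^13 + 3*A^9 - 4*A^5 + 4*A - 4*A^-3 + 3*A^-7 - 2*A^-11
Normalise by the writhe: (-A^3)^(-w) = (-A^3)^(5) = -A^15, so f(A) = -A^15 * <K> = -A^32 + 2*A^28 - 3*A^24 + 4*A^20 - 4*A^16 + 4*A^12 - 3*A^8 + 2*A^4.
Substitute A = t^(-1/4), i.e. A^e → t^(-e/4): V(t) = 2*t^-1 - 3*t^-2 + 4*t^-3 - 4*t^-4 + 4*t^-5 - 3*t^-6 + 2*t^-7 - t^-8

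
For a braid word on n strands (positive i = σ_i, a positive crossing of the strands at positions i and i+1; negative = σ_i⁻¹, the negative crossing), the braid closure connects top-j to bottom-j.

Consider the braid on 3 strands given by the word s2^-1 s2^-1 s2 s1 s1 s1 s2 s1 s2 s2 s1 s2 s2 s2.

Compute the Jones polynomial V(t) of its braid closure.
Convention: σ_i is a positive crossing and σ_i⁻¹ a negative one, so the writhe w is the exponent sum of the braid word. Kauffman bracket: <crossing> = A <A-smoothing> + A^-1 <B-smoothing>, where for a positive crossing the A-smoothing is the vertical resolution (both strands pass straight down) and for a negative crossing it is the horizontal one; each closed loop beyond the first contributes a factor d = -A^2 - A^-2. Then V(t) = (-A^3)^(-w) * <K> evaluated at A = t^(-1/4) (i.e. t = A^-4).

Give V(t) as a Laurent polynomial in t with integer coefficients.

The presented braid s2^-1 s2^-1 s2 s1 s1 s1 s2 s1 s2 s2 s1 s2 s2 s2 on 3 strands reduces by inverse Markov moves (closure unchanged at each step):
  Deconjugate: the word is γ·β·γ⁻¹ with γ = s2^-1 s2^-1 (prefix) and γ⁻¹ = s2 s2 (suffix); strip both.
Reduced to β = s2 s1 s1 s1 s2 s1 s2 s2 s1 s2 on 3 strands, 10 crossings.
Compute on β:
Braid: s2 s1 s1 s1 s2 s1 s2 s2 s1 s2 on 3 strands, 10 crossings.
Writhe w = (#positive) - (#negative) = 10 - 0 = 10.
Enumerate smoothing states for the bracket polynomial. There are 2^10 = 1024 states.
Each crossing splits two ways (0=vertical, 1=horizontal). The state's weight is A^(#A-smoothings - #B-smoothings) * d^(loops - 1).
Tabulate the states by total A-exponent and number of loops L (A-exp: L × count):
  A^10: L=3 ×1
  A^8: L=2 ×10
  A^6: L=1 ×25, L=3 ×20
  A^4: L=2 ×100, L=4 ×20
  A^2: L=1 ×36, L=3 ×164, L=5 ×10
  A^0: L=2 ×108, L=4 ×142, L=6 ×2
  A^-2: L=1 ×12, L=3 ×129, L=5 ×69
  A^-4: L=2 ×24, L=4 ×78, L=6 ×18
  A^-6: L=3 ×19, L=5 ×24, L=7 ×2
  A^-8: L=4 ×7, L=6 ×3
  A^-10: L=5 ×1
Each group contributes A^e * Σ count * d^(L-1):
Powers of d = -A^2 - A^-2: d^2 = A^4 + 2 + A^-4; d^3 = -A^6 - 3*A^2 - 3*A^-2 - A^-6; d^4 = A^8 + 4*A^4 + 6 + 4*A^-4 + A^-8; d^5 = -A^10 - 5*A^6 - 10*A^2 - 10*A^-2 - 5*A^-6 - A^-10; d^6 = A^12 + 6*A^8 + 15*A^4 + 20 + 15*A^-4 + 6*A^-8 + A^-12.
  A^10 * (d^2) = A^14 + 2*A^10 + A^6
  A^8 * (10*d) = -10*A^10 - 10*A^6
  A^6 * (25 + 20*d^2) = 20*A^10 + 65*A^6 + 20*A^2
  A^4 * (100*d + 20*d^3) = -20*A^10 - 160*A^6 - 160*A^2 - 20*A^-2
  A^2 * (36 + 164*d^2 + 10*d^4) = 10*A^10 + 204*A^6 + 424*A^2 + 204*A^-2 + 10*A^-6
  A^0 * (108*d + 142*d^3 + 2*d^5) = -2*A^10 - 152*A^6 - 554*A^2 - 554*A^-2 - 152*A^-6 - 2*A^-10
  A^-2 * (12 + 129*d^2 + 69*d^4) = 69*A^6 + 405*A^2 + 684*A^-2 + 405*A^-6 + 69*A^-10
  A^-4 * (24*d + 78*d^3 + 18*d^5) = -18*A^6 - 168*A^2 - 438*A^-2 - 438*A^-6 - 168*A^-10 - 18*A^-14
  A^-6 * (19*d^2 + 24*d^4 + 2*d^6) = 2*A^6 + 36*A^2 + 145*A^-2 + 222*A^-6 + 145*A^-10 + 36*A^-14 + 2*A^-18
  A^-8 * (7*d^3 + 3*d^5) = -3*A^2 - 22*A^-2 - 51*A^-6 - 51*A^-10 - 22*A^-14 - 3*A^-18
  A^-10 * (d^4) = A^-2 + 4*A^-6 + 6*A^-10 + 4*A^-14 + A^-18
Summing the groups: <K> = A^14 + A^6 - A^-10
Normalise by the writhe: (-A^3)^(-w) = (-A^3)^(-10) = A^-30, so f(A) = A^-30 * <K> = A^-16 + A^-24 - A^-40.
Substitute A = t^(-1/4), i.e. A^e → t^(-e/4): V(t) = -t^10 + t^6 + t^4

Answer: -t^10 + t^6 + t^4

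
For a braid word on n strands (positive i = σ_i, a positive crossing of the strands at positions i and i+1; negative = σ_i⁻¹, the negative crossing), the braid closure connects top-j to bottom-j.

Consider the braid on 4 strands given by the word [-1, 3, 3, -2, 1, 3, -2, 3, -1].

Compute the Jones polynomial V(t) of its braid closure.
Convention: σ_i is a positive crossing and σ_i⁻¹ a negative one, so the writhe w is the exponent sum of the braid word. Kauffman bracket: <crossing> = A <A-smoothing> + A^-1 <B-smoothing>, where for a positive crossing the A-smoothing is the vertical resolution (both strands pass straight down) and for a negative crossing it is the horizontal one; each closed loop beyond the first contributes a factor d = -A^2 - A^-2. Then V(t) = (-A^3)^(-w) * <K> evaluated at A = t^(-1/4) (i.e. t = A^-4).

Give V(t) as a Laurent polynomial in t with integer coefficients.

t^5 - 2*t^4 + 3*t^3 - 3*t^2 + 3*t - 3 + 2*t^-1 - t^-2 + t^-3

Derivation:
Braid: s1^-1 s3 s3 s2^-1 s1 s3 s2^-1 s3 s1^-1 on 4 strands, 9 crossings.
Writhe w = (#positive) - (#negative) = 5 - 4 = 1.
State-sum expansion of <K>. There are 2^9 = 512 states.
Each crossing splits two ways (0=vertical, 1=horizontal). The state's weight is A^(#A-smoothings - #B-smoothings) * d^(loops - 1).
Tabulate the states by total A-exponent and number of loops L (A-exp: L × count):
  A^9: L=4 ×1
  A^7: L=3 ×9
  A^5: L=2 ×29, L=4 ×7
  A^3: L=1 ×30, L=3 ×52, L=5 ×2
  A^1: L=2 ×83, L=4 ×43
  A^-1: L=1 ×11, L=3 ×93, L=5 ×22
  A^-3: L=2 ×19, L=4 ×58, L=6 ×7
  A^-5: L=3 ×15, L=5 ×20, L=7 ×1
  A^-7: L=4 ×6, L=6 ×3
  A^-9: L=5 ×1
Each group contributes A^e * Σ count * d^(L-1):
Powers of d = -A^2 - A^-2: d^2 = A^4 + 2 + A^-4; d^3 = -A^6 - 3*A^2 - 3*A^-2 - A^-6; d^4 = A^8 + 4*A^4 + 6 + 4*A^-4 + A^-8; d^5 = -A^10 - 5*A^6 - 10*A^2 - 10*A^-2 - 5*A^-6 - A^-10; d^6 = A^12 + 6*A^8 + 15*A^4 + 20 + 15*A^-4 + 6*A^-8 + A^-12.
  A^9 * (d^3) = -A^15 - 3*A^11 - 3*A^7 - A^3
  A^7 * (9*d^2) = 9*A^11 + 18*A^7 + 9*A^3
  A^5 * (29*d + 7*d^3) = -7*A^11 - 50*A^7 - 50*A^3 - 7*A^-1
  A^3 * (30 + 52*d^2 + 2*d^4) = 2*A^11 + 60*A^7 + 146*A^3 + 60*A^-1 + 2*A^-5
  A^1 * (83*d + 43*d^3) = -43*A^7 - 212*A^3 - 212*A^-1 - 43*A^-5
  A^-1 * (11 + 93*d^2 + 22*d^4) = 22*A^7 + 181*A^3 + 329*A^-1 + 181*A^-5 + 22*A^-9
  A^-3 * (19*d + 58*d^3 + 7*d^5) = -7*A^7 - 93*A^3 - 263*A^-1 - 263*A^-5 - 93*A^-9 - 7*A^-13
  A^-5 * (15*d^2 + 20*d^4 + d^6) = A^7 + 26*A^3 + 110*A^-1 + 170*A^-5 + 110*A^-9 + 26*A^-13 + A^-17
  A^-7 * (6*d^3 + 3*d^5) = -3*A^3 - 21*A^-1 - 48*A^-5 - 48*A^-9 - 21*A^-13 - 3*A^-17
  A^-9 * (d^4) = A^-1 + 4*A^-5 + 6*A^-9 + 4*A^-13 + A^-17
Summing the groups: <K> = -A^15 + A^11 - 2*A^7 + 3*A^3 - 3*A^-1 + 3*A^-5 - 3*A^-9 + 2*A^-13 - A^-17
Normalise by the writhe: (-A^3)^(-w) = (-A^3)^(-1) = -A^-3, so f(A) = -A^-3 * <K> = A^12 - A^8 + 2*A^4 - 3 + 3*A^-4 - 3*A^-8 + 3*A^-12 - 2*A^-16 + A^-20.
Substitute A = t^(-1/4), i.e. A^e → t^(-e/4): V(t) = t^5 - 2*t^4 + 3*t^3 - 3*t^2 + 3*t - 3 + 2*t^-1 - t^-2 + t^-3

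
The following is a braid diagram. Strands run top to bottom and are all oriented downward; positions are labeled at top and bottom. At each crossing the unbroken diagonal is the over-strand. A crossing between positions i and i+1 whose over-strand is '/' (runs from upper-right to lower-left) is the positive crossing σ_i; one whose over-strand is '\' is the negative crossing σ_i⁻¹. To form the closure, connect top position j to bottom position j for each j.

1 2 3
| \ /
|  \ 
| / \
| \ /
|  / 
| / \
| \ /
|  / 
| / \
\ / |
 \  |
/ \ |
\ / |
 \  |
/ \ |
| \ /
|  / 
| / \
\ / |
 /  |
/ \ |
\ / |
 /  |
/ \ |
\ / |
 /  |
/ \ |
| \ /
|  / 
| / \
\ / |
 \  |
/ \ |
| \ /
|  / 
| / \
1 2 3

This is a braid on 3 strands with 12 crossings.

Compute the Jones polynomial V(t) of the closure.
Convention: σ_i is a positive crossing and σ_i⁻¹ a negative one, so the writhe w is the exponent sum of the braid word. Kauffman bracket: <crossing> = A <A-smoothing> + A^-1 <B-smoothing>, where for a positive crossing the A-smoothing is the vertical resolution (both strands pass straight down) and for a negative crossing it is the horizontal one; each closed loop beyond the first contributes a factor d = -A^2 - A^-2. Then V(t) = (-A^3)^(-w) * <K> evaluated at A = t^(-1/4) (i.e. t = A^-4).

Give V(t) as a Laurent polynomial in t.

Reading the diagram top to bottom ('/'-over between positions i,i+1 = s_i, '\'-over = s_i^-1): braid word = s2^-1 s2 s2 s1^-1 s1^-1 s2 s1 s1 s1 s2 s1^-1 s2.
The presented braid s2^-1 s2 s2 s1^-1 s1^-1 s2 s1 s1 s1 s2 s1^-1 s2 on 3 strands reduces by inverse Markov moves (closure unchanged at each step):
  Deconjugate: the word is γ·β·γ⁻¹ with γ = s2^-1 (prefix) and γ⁻¹ = s2 (suffix); strip both.
Reduced to β = s2 s2 s1^-1 s1^-1 s2 s1 s1 s1 s2 s1^-1 on 3 strands, 10 crossings.
Compute on β:
Braid: s2 s2 s1^-1 s1^-1 s2 s1 s1 s1 s2 s1^-1 on 3 strands, 10 crossings.
Writhe w = (#positive) - (#negative) = 7 - 3 = 4.
State-sum expansion of <K>. There are 2^10 = 1024 states.
Each crossing splits two ways (0=vertical, 1=horizontal). The state's weight is A^(#A-smoothings - #B-smoothings) * d^(loops - 1).
Tabulate the states by total A-exponent and number of loops L (A-exp: L × count):
  A^10: L=4 ×1
  A^8: L=3 ×7, L=5 ×3
  A^6: L=2 ×19, L=4 ×23, L=6 ×3
  A^4: L=1 ×20, L=3 ×75, L=5 ×24, L=7 ×1
  A^2: L=2 ×114, L=4 ×86, L=6 ×10
  A^0: L=1 ×51, L=3 ×155, L=5 ×45, L=7 ×1
  A^-2: L=2 ×102, L=4 ×98, L=6 ×10
  A^-4: L=3 ×89, L=5 ×30, L=7 ×1
  A^-6: L=4 ×41, L=6 ×4
  A^-8: L=5 ×10
  A^-10: L=6 ×1
Each group contributes A^e * Σ count * d^(L-1):
Powers of d = -A^2 - A^-2: d^2 = A^4 + 2 + A^-4; d^3 = -A^6 - 3*A^2 - 3*A^-2 - A^-6; d^4 = A^8 + 4*A^4 + 6 + 4*A^-4 + A^-8; d^5 = -A^10 - 5*A^6 - 10*A^2 - 10*A^-2 - 5*A^-6 - A^-10; d^6 = A^12 + 6*A^8 + 15*A^4 + 20 + 15*A^-4 + 6*A^-8 + A^-12.
  A^10 * (d^3) = -A^16 - 3*A^12 - 3*A^8 - A^4
  A^8 * (7*d^2 + 3*d^4) = 3*A^16 + 19*A^12 + 32*A^8 + 19*A^4 + 3
  A^6 * (19*d + 23*d^3 + 3*d^5) = -3*A^16 - 38*A^12 - 118*A^8 - 118*A^4 - 38 - 3*A^-4
  A^4 * (20 + 75*d^2 + 24*d^4 + d^6) = A^16 + 30*A^12 + 186*A^8 + 334*A^4 + 186 + 30*A^-4 + A^-8
  A^2 * (114*d + 86*d^3 + 10*d^5) = -10*A^12 - 136*A^8 - 472*A^4 - 472 - 136*A^-4 - 10*A^-8
  A^0 * (51 + 155*d^2 + 45*d^4 + d^6) = A^12 + 51*A^8 + 350*A^4 + 651 + 350*A^-4 + 51*A^-8 + A^-12
  A^-2 * (102*d + 98*d^3 + 10*d^5) = -10*A^8 - 148*A^4 - 496 - 496*A^-4 - 148*A^-8 - 10*A^-12
  A^-4 * (89*d^2 + 30*d^4 + d^6) = A^8 + 36*A^4 + 224 + 378*A^-4 + 224*A^-8 + 36*A^-12 + A^-16
  A^-6 * (41*d^3 + 4*d^5) = -4*A^4 - 61 - 163*A^-4 - 163*A^-8 - 61*A^-12 - 4*A^-16
  A^-8 * (10*d^4) = 10 + 40*A^-4 + 60*A^-8 + 40*A^-12 + 10*A^-16
  A^-10 * (d^5) = -1 - 5*A^-4 - 10*A^-8 - 10*A^-12 - 5*A^-16 - A^-20
Summing the groups: <K> = -A^12 + 3*A^8 - 4*A^4 + 6 - 5*A^-4 + 5*A^-8 - 4*A^-12 + 2*A^-16 - A^-20
Normalise by the writhe: (-A^3)^(-w) = (-A^3)^(-4) = A^-12, so f(A) = A^-12 * <K> = -1 + 3*A^-4 - 4*A^-8 + 6*A^-12 - 5*A^-16 + 5*A^-20 - 4*A^-24 + 2*A^-28 - A^-32.
Substitute A = t^(-1/4), i.e. A^e → t^(-e/4): V(t) = -t^8 + 2*t^7 - 4*t^6 + 5*t^5 - 5*t^4 + 6*t^3 - 4*t^2 + 3*t - 1

Answer: -t^8 + 2*t^7 - 4*t^6 + 5*t^5 - 5*t^4 + 6*t^3 - 4*t^2 + 3*t - 1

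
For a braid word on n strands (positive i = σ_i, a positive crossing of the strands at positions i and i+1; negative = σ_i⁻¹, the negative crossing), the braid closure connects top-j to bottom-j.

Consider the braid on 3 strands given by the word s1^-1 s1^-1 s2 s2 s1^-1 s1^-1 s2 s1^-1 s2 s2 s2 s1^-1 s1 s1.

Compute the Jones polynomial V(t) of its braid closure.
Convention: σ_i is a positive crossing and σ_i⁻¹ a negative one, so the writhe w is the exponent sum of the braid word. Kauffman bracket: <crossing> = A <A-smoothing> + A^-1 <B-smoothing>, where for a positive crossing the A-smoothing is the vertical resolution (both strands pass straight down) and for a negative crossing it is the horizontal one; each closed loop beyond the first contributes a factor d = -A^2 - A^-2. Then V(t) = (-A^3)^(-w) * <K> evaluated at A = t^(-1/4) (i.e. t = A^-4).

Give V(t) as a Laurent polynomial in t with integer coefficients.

The presented braid s1^-1 s1^-1 s2 s2 s1^-1 s1^-1 s2 s1^-1 s2 s2 s2 s1^-1 s1 s1 on 3 strands reduces by inverse Markov moves (closure unchanged at each step):
  Deconjugate: the word is γ·β·γ⁻¹ with γ = s1^-1 s1^-1 (prefix) and γ⁻¹ = s1 s1 (suffix); strip both.
Reduced to β = s2 s2 s1^-1 s1^-1 s2 s1^-1 s2 s2 s2 s1^-1 on 3 strands, 10 crossings.
Compute on β:
Braid: s2 s2 s1^-1 s1^-1 s2 s1^-1 s2 s2 s2 s1^-1 on 3 strands, 10 crossings.
Writhe w = (#positive) - (#negative) = 6 - 4 = 2.
Enumerate smoothing states for the bracket polynomial. There are 2^10 = 1024 states.
Smooth each crossing (0=||, 1=⌣⌢); contribution A^(Σ sign_k(1-2s_k)) * d^(L-1).
Tabulate the states by total A-exponent and number of loops L (A-exp: L × count):
  A^10: L=5 ×1
  A^8: L=4 ×10
  A^6: L=3 ×41, L=5 ×4
  A^4: L=2 ×81, L=4 ×38, L=6 ×1
  A^2: L=1 ×71, L=3 ×117, L=5 ×22
  A^0: L=2 ×154, L=4 ×91, L=6 ×7
  A^-2: L=3 ×168, L=5 ×41, L=7 ×1
  A^-4: L=4 ×110, L=6 ×10
  A^-6: L=5 ×44, L=7 ×1
  A^-8: L=6 ×10
  A^-10: L=7 ×1
Each group contributes A^e * Σ count * d^(L-1):
Powers of d = -A^2 - A^-2: d^2 = A^4 + 2 + A^-4; d^3 = -A^6 - 3*A^2 - 3*A^-2 - A^-6; d^4 = A^8 + 4*A^4 + 6 + 4*A^-4 + A^-8; d^5 = -A^10 - 5*A^6 - 10*A^2 - 10*A^-2 - 5*A^-6 - A^-10; d^6 = A^12 + 6*A^8 + 15*A^4 + 20 + 15*A^-4 + 6*A^-8 + A^-12.
  A^10 * (d^4) = A^18 + 4*A^14 + 6*A^10 + 4*A^6 + A^2
  A^8 * (10*d^3) = -10*A^14 - 30*A^10 - 30*A^6 - 10*A^2
  A^6 * (41*d^2 + 4*d^4) = 4*A^14 + 57*A^10 + 106*A^6 + 57*A^2 + 4*A^-2
  A^4 * (81*d + 38*d^3 + d^5) = -A^14 - 43*A^10 - 205*A^6 - 205*A^2 - 43*A^-2 - A^-6
  A^2 * (71 + 117*d^2 + 22*d^4) = 22*A^10 + 205*A^6 + 437*A^2 + 205*A^-2 + 22*A^-6
  A^0 * (154*d + 91*d^3 + 7*d^5) = -7*A^10 - 126*A^6 - 497*A^2 - 497*A^-2 - 126*A^-6 - 7*A^-10
  A^-2 * (168*d^2 + 41*d^4 + d^6) = A^10 + 47*A^6 + 347*A^2 + 602*A^-2 + 347*A^-6 + 47*A^-10 + A^-14
  A^-4 * (110*d^3 + 10*d^5) = -10*A^6 - 160*A^2 - 430*A^-2 - 430*A^-6 - 160*A^-10 - 10*A^-14
  A^-6 * (44*d^4 + d^6) = A^6 + 50*A^2 + 191*A^-2 + 284*A^-6 + 191*A^-10 + 50*A^-14 + A^-18
  A^-8 * (10*d^5) = -10*A^2 - 50*A^-2 - 100*A^-6 - 100*A^-10 - 50*A^-14 - 10*A^-18
  A^-10 * (d^6) = A^2 + 6*A^-2 + 15*A^-6 + 20*A^-10 + 15*A^-14 + 6*A^-18 + A^-22
Summing the groups: <K> = A^18 - 3*A^14 + 6*A^10 - 8*A^6 + 11*A^2 - 12*A^-2 + 11*A^-6 - 9*A^-10 + 6*A^-14 - 3*A^-18 + A^-22
Normalise by the writhe: (-A^3)^(-w) = (-A^3)^(-2) = A^-6, so f(A) = A^-6 * <K> = A^12 - 3*A^8 + 6*A^4 - 8 + 11*A^-4 - 12*A^-8 + 11*A^-12 - 9*A^-16 + 6*A^-20 - 3*A^-24 + A^-28.
Substitute A = t^(-1/4), i.e. A^e → t^(-e/4): V(t) = t^7 - 3*t^6 + 6*t^5 - 9*t^4 + 11*t^3 - 12*t^2 + 11*t - 8 + 6*t^-1 - 3*t^-2 + t^-3

Answer: t^7 - 3*t^6 + 6*t^5 - 9*t^4 + 11*t^3 - 12*t^2 + 11*t - 8 + 6*t^-1 - 3*t^-2 + t^-3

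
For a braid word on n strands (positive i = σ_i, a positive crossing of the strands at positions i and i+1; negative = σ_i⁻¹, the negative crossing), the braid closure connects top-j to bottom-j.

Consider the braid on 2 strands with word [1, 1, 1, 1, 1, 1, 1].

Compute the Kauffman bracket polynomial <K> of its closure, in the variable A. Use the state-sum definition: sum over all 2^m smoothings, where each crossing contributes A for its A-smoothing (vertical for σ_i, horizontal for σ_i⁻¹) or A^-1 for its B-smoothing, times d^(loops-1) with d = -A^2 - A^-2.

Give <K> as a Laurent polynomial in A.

Braid: s1 s1 s1 s1 s1 s1 s1 on 2 strands, 7 crossings.
Writhe w = (#positive) - (#negative) = 7 - 0 = 7.
Computing the Kauffman bracket via state sum. There are 2^7 = 128 states.
Each crossing splits two ways (0=vertical, 1=horizontal). The state's weight is A^(#A-smoothings - #B-smoothings) * d^(loops - 1).
Tabulate the states by total A-exponent and number of loops L (A-exp: L × count):
  A^7: L=2 ×1
  A^5: L=1 ×7
  A^3: L=2 ×21
  A^1: L=3 ×35
  A^-1: L=4 ×35
  A^-3: L=5 ×21
  A^-5: L=6 ×7
  A^-7: L=7 ×1
Each group contributes A^e * Σ count * d^(L-1):
Powers of d = -A^2 - A^-2: d^2 = A^4 + 2 + A^-4; d^3 = -A^6 - 3*A^2 - 3*A^-2 - A^-6; d^4 = A^8 + 4*A^4 + 6 + 4*A^-4 + A^-8; d^5 = -A^10 - 5*A^6 - 10*A^2 - 10*A^-2 - 5*A^-6 - A^-10; d^6 = A^12 + 6*A^8 + 15*A^4 + 20 + 15*A^-4 + 6*A^-8 + A^-12.
  A^7 * (d) = -A^9 - A^5
  A^5 * (7) = 7*A^5
  A^3 * (21*d) = -21*A^5 - 21*A
  A^1 * (35*d^2) = 35*A^5 + 70*A + 35*A^-3
  A^-1 * (35*d^3) = -35*A^5 - 105*A - 105*A^-3 - 35*A^-7
  A^-3 * (21*d^4) = 21*A^5 + 84*A + 126*A^-3 + 84*A^-7 + 21*A^-11
  A^-5 * (7*d^5) = -7*A^5 - 35*A - 70*A^-3 - 70*A^-7 - 35*A^-11 - 7*A^-15
  A^-7 * (d^6) = A^5 + 6*A + 15*A^-3 + 20*A^-7 + 15*A^-11 + 6*A^-15 + A^-19
Summing the groups: <K> = -A^9 - A + A^-3 - A^-7 + A^-11 - A^-15 + A^-19

Answer: -A^9 - A + A^-3 - A^-7 + A^-11 - A^-15 + A^-19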